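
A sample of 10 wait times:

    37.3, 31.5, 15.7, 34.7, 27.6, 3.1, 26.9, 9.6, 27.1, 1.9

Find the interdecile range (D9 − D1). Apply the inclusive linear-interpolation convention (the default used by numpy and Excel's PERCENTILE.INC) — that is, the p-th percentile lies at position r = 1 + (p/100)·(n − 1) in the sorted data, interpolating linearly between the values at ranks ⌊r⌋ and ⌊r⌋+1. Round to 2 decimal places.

31.98

Sorted: 1.9, 3.1, 9.6, 15.7, 26.9, 27.1, 27.6, 31.5, 34.7, 37.3.
n = 10.
P10: r = 1.9; ranks 1–2 are 1.9, 3.1; interpolating gives 2.98.
P90: r = 9.1; ranks 9–10 are 34.7, 37.3; interpolating gives 34.96.
Difference: 34.96 − 2.98 = 31.98.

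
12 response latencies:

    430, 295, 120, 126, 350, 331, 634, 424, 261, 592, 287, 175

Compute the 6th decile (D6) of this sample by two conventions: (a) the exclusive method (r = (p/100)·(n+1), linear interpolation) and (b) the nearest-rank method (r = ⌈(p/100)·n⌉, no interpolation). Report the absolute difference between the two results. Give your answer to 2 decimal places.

Sorted: 120, 126, 175, 261, 287, 295, 331, 350, 424, 430, 592, 634.
n = 12.
(a) r = 7.8; between ranks 7 (331) and 8 (350): 346.2.
(b) the nearest-rank method: rank 8 → 350.
|346.2 − 350| = 3.8.

3.80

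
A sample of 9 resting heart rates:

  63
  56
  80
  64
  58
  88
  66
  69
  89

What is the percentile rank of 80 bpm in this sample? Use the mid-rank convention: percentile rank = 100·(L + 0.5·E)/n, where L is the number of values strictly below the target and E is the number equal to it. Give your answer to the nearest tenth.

72.2

Sorted: 56, 58, 63, 64, 66, 69, 80, 88, 89.
Count below 80: L = 6; count equal: E = 1; n = 9.
Percentile rank = 100·(6 + 0.5·1)/9 = 100·6.5/9 = 72.22.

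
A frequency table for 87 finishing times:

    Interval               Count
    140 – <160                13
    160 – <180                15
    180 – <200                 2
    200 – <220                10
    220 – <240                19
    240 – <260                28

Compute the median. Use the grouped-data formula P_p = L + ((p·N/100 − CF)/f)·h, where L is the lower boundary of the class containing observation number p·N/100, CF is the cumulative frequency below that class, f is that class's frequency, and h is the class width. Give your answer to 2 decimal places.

N = 87; target position k = 50/100 · 87 = 43.5.
Cumulative frequencies: 13, 28, 30, 40, 59, 87.
Observation 43.5 falls in the class 220 – <240.
L = 220, CF = 40, f = 19, h = 20.
P50 = 220 + ((43.5 − 40)/19)·20 = 220 + 3.68421 = 223.684.

223.68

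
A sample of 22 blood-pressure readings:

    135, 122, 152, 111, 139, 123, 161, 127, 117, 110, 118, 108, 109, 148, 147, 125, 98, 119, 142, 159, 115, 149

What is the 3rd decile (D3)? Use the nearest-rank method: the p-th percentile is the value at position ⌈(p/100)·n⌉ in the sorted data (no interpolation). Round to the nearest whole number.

117

Sorted: 98, 108, 109, 110, 111, 115, 117, 118, 119, 122, 123, 125, 127, 135, 139, 142, 147, 148, 149, 152, 159, 161.
n = 22.
Position = ⌈30/100 · 22⌉ = ⌈6.6⌉ = 7.
The value at rank 7 is 117.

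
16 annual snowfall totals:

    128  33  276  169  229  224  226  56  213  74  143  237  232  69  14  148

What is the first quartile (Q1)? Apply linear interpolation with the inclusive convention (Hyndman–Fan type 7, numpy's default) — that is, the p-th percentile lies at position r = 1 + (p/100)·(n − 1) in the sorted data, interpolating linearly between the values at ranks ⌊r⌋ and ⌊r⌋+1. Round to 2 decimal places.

72.75

Sorted: 14, 33, 56, 69, 74, 128, 143, 148, 169, 213, 224, 226, 229, 232, 237, 276.
n = 16.
r = 1 + (25/100)·(16 − 1) = 1 + 3.75 = 4.75.
Rank 4 is 69 and rank 5 is 74.
Interpolate: 69 + 0.75·(74 − 69) = 69 + 0.75·5 = 72.75.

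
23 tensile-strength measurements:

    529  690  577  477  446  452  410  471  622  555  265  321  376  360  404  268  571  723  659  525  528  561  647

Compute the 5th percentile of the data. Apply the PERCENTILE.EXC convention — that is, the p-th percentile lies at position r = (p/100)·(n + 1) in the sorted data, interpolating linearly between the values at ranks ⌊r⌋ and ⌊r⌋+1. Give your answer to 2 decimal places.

265.60

Sorted: 265, 268, 321, 360, 376, 404, 410, 446, 452, 471, 477, 525, 528, 529, 555, 561, 571, 577, 622, 647, 659, 690, 723.
n = 23.
r = (5/100)·(23 + 1) = 1.2.
Rank 1 is 265 and rank 2 is 268.
Interpolate: 265 + 0.2·(268 − 265) = 265 + 0.2·3 = 265.6.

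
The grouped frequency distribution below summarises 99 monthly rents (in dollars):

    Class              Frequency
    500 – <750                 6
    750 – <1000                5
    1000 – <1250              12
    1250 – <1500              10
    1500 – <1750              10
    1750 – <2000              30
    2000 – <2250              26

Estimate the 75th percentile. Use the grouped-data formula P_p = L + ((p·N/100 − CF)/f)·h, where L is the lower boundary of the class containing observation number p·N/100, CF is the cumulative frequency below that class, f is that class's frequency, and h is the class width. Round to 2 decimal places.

N = 99; target position k = 75/100 · 99 = 74.25.
Cumulative frequencies: 6, 11, 23, 33, 43, 73, 99.
Observation 74.25 falls in the class 2000 – <2250.
L = 2000, CF = 73, f = 26, h = 250.
P75 = 2000 + ((74.25 − 73)/26)·250 = 2000 + 12.0192 = 2012.02.

2012.02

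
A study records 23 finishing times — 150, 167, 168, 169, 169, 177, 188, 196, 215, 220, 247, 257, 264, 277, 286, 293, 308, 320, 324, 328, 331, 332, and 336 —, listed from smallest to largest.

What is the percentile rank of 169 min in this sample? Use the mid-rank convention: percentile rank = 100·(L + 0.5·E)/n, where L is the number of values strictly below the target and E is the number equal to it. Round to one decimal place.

Count below 169: L = 3; count equal: E = 2; n = 23.
Percentile rank = 100·(3 + 0.5·2)/23 = 100·4/23 = 17.39.

17.4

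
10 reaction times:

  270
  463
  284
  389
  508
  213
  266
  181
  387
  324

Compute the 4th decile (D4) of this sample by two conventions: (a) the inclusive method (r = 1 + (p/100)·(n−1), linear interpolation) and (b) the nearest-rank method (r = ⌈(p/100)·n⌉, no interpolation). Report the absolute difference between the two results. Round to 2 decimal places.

8.40

Sorted: 181, 213, 266, 270, 284, 324, 387, 389, 463, 508.
n = 10.
(a) r = 4.6; between ranks 4 (270) and 5 (284): 278.4.
(b) the nearest-rank method: rank 4 → 270.
|278.4 − 270| = 8.4.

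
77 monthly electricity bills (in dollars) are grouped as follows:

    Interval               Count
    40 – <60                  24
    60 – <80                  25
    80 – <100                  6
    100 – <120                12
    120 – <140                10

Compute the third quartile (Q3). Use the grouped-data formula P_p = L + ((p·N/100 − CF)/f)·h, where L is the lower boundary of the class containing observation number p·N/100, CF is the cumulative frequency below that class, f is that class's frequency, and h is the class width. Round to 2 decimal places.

N = 77; target position k = 75/100 · 77 = 57.75.
Cumulative frequencies: 24, 49, 55, 67, 77.
Observation 57.75 falls in the class 100 – <120.
L = 100, CF = 55, f = 12, h = 20.
P75 = 100 + ((57.75 − 55)/12)·20 = 100 + 4.58333 = 104.583.

104.58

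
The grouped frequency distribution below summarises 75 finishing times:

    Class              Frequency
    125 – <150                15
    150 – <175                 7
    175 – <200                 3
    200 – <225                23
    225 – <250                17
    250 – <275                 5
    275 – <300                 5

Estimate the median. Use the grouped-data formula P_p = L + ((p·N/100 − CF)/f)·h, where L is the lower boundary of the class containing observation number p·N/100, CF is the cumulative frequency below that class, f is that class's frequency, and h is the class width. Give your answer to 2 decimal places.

213.59

N = 75; target position k = 50/100 · 75 = 37.5.
Cumulative frequencies: 15, 22, 25, 48, 65, 70, 75.
Observation 37.5 falls in the class 200 – <225.
L = 200, CF = 25, f = 23, h = 25.
P50 = 200 + ((37.5 − 25)/23)·25 = 200 + 13.587 = 213.587.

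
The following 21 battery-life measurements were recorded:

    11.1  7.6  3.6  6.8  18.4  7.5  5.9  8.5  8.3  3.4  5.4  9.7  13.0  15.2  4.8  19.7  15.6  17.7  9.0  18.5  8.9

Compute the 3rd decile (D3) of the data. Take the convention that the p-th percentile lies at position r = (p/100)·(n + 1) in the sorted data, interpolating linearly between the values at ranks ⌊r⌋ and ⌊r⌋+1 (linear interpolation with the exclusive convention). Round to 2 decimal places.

Sorted: 3.4, 3.6, 4.8, 5.4, 5.9, 6.8, 7.5, 7.6, 8.3, 8.5, 8.9, 9.0, 9.7, 11.1, 13.0, 15.2, 15.6, 17.7, 18.4, 18.5, 19.7.
n = 21.
r = (30/100)·(21 + 1) = 6.6.
Rank 6 is 6.8 and rank 7 is 7.5.
Interpolate: 6.8 + 0.6·(7.5 − 6.8) = 6.8 + 0.6·0.7 = 7.22.

7.22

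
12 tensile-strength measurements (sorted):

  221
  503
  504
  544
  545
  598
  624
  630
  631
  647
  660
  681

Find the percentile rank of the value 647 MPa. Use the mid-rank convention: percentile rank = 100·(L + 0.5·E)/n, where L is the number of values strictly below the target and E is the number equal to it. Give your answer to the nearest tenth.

79.2

Count below 647: L = 9; count equal: E = 1; n = 12.
Percentile rank = 100·(9 + 0.5·1)/12 = 100·9.5/12 = 79.17.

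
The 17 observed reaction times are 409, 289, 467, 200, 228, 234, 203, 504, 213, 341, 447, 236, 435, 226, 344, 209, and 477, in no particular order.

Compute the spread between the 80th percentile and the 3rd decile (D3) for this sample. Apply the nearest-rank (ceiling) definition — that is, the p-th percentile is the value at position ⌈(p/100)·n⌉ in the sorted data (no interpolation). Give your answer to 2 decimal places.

Sorted: 200, 203, 209, 213, 226, 228, 234, 236, 289, 341, 344, 409, 435, 447, 467, 477, 504.
n = 17.
P30: rank ⌈30/100·17⌉ = 6 → 228.
P80: rank ⌈80/100·17⌉ = 14 → 447.
Difference: 447 − 228 = 219.

219.00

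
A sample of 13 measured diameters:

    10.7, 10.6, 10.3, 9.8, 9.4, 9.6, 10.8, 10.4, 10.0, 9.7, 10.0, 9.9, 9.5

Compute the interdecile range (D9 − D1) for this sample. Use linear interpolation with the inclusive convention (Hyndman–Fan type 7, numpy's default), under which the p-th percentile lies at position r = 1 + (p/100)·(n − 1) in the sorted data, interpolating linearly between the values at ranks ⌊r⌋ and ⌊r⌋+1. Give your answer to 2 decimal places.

1.16

Sorted: 9.4, 9.5, 9.6, 9.7, 9.8, 9.9, 10.0, 10.0, 10.3, 10.4, 10.6, 10.7, 10.8.
n = 13.
P10: r = 2.2; ranks 2–3 are 9.5, 9.6; interpolating gives 9.52.
P90: r = 11.8; ranks 11–12 are 10.6, 10.7; interpolating gives 10.68.
Difference: 10.68 − 9.52 = 1.16.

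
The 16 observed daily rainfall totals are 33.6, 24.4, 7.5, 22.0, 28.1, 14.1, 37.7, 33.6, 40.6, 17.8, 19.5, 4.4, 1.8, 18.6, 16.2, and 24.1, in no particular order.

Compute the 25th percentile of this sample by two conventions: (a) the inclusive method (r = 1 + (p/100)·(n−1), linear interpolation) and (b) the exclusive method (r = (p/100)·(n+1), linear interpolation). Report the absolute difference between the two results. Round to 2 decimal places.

Sorted: 1.8, 4.4, 7.5, 14.1, 16.2, 17.8, 18.6, 19.5, 22.0, 24.1, 24.4, 28.1, 33.6, 33.6, 37.7, 40.6.
n = 16.
(a) r = 4.75; between ranks 4 (14.1) and 5 (16.2): 15.675.
(b) r = 4.25; between ranks 4 (14.1) and 5 (16.2): 14.625.
|15.675 − 14.625| = 1.05.

1.05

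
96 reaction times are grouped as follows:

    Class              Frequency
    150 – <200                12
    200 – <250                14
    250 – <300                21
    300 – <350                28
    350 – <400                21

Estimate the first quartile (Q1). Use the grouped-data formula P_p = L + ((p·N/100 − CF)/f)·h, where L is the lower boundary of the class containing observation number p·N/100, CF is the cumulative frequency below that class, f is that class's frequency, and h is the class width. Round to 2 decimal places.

242.86

N = 96; target position k = 25/100 · 96 = 24.
Cumulative frequencies: 12, 26, 47, 75, 96.
Observation 24 falls in the class 200 – <250.
L = 200, CF = 12, f = 14, h = 50.
P25 = 200 + ((24 − 12)/14)·50 = 200 + 42.8571 = 242.857.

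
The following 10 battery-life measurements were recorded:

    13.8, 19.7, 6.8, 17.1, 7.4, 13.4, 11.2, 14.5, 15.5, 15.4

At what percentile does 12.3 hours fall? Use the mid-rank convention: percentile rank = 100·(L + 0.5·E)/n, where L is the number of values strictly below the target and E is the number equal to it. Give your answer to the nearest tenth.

30.0

Sorted: 6.8, 7.4, 11.2, 13.4, 13.8, 14.5, 15.4, 15.5, 17.1, 19.7.
Count below 12.3: L = 3; count equal: E = 0; n = 10.
Percentile rank = 100·(3 + 0.5·0)/10 = 100·3/10 = 30.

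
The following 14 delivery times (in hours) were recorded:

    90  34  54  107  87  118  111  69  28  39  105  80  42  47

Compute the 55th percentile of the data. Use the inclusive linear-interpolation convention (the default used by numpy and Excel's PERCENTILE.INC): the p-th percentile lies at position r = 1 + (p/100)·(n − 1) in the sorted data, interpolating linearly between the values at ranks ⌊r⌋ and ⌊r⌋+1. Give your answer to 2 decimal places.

Sorted: 28, 34, 39, 42, 47, 54, 69, 80, 87, 90, 105, 107, 111, 118.
n = 14.
r = 1 + (55/100)·(14 − 1) = 1 + 7.15 = 8.15.
Rank 8 is 80 and rank 9 is 87.
Interpolate: 80 + 0.15·(87 − 80) = 80 + 0.15·7 = 81.05.

81.05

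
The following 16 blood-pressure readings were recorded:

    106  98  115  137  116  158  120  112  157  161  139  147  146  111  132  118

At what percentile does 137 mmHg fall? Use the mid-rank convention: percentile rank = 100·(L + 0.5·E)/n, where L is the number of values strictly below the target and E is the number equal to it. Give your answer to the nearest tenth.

59.4

Sorted: 98, 106, 111, 112, 115, 116, 118, 120, 132, 137, 139, 146, 147, 157, 158, 161.
Count below 137: L = 9; count equal: E = 1; n = 16.
Percentile rank = 100·(9 + 0.5·1)/16 = 100·9.5/16 = 59.38.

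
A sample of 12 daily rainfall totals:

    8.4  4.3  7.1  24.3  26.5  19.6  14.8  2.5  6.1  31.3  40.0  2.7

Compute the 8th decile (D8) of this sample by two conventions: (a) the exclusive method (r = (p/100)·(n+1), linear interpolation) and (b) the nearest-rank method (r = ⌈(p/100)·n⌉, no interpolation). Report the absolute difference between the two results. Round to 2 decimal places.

Sorted: 2.5, 2.7, 4.3, 6.1, 7.1, 8.4, 14.8, 19.6, 24.3, 26.5, 31.3, 40.0.
n = 12.
(a) r = 10.4; between ranks 10 (26.5) and 11 (31.3): 28.42.
(b) the nearest-rank method: rank 10 → 26.5.
|28.42 − 26.5| = 1.92.

1.92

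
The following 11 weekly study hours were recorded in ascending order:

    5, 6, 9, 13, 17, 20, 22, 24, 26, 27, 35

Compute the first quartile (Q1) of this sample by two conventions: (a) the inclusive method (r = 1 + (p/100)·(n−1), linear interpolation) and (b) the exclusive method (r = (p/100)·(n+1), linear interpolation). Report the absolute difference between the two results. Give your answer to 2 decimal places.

2.00

n = 11.
(a) r = 3.5; between ranks 3 (9) and 4 (13): 11.
(b) r = 3 → value at rank 3 = 9.
|11 − 9| = 2.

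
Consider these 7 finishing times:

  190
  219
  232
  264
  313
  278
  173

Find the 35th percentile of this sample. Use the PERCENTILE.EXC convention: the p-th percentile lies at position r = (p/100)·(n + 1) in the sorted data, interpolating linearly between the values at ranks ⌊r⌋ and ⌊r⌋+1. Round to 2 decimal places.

Sorted: 173, 190, 219, 232, 264, 278, 313.
n = 7.
r = (35/100)·(7 + 1) = 2.8.
Rank 2 is 190 and rank 3 is 219.
Interpolate: 190 + 0.8·(219 − 190) = 190 + 0.8·29 = 213.2.

213.20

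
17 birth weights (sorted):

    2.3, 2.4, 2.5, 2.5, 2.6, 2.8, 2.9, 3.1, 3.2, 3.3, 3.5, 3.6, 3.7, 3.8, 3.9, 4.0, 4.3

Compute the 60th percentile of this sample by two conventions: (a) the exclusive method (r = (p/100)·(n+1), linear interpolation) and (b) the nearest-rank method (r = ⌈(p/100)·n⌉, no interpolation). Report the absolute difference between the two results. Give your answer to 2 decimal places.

n = 17.
(a) r = 10.8; between ranks 10 (3.3) and 11 (3.5): 3.46.
(b) the nearest-rank method: rank 11 → 3.5.
|3.46 − 3.5| = 0.04.

0.04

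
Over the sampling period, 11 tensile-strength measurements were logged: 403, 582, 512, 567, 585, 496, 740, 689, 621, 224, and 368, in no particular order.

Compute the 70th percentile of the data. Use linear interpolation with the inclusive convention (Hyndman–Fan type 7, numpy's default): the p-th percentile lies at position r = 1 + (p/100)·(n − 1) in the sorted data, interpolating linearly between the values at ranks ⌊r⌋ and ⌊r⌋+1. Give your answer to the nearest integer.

Sorted: 224, 368, 403, 496, 512, 567, 582, 585, 621, 689, 740.
n = 11.
r = 1 + (70/100)·(11 − 1) = 1 + 7 = 8.
r is an integer, so P70 is the value at rank 8: 585.

585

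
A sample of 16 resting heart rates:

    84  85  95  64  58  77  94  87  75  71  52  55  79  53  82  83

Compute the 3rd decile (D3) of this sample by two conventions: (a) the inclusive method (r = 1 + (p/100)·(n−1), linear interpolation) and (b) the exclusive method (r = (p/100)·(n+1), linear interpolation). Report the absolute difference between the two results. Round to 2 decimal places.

Sorted: 52, 53, 55, 58, 64, 71, 75, 77, 79, 82, 83, 84, 85, 87, 94, 95.
n = 16.
(a) r = 5.5; between ranks 5 (64) and 6 (71): 67.5.
(b) r = 5.1; between ranks 5 (64) and 6 (71): 64.7.
|67.5 − 64.7| = 2.8.

2.80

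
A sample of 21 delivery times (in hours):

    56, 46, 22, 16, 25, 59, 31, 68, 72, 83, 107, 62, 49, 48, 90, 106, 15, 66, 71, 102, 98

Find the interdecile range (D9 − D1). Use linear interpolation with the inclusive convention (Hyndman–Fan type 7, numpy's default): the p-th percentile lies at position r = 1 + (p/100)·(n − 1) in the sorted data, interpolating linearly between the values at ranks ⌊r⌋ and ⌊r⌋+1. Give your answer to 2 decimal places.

80.00

Sorted: 15, 16, 22, 25, 31, 46, 48, 49, 56, 59, 62, 66, 68, 71, 72, 83, 90, 98, 102, 106, 107.
n = 21.
P10: r = 3 (integer) → 22.
P90: r = 19 (integer) → 102.
Difference: 102 − 22 = 80.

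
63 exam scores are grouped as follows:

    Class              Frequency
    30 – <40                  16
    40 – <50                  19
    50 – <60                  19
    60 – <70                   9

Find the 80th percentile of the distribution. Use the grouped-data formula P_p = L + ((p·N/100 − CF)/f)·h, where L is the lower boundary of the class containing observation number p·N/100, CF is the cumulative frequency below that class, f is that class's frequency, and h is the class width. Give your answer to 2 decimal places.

N = 63; target position k = 80/100 · 63 = 50.4.
Cumulative frequencies: 16, 35, 54, 63.
Observation 50.4 falls in the class 50 – <60.
L = 50, CF = 35, f = 19, h = 10.
P80 = 50 + ((50.4 − 35)/19)·10 = 50 + 8.10526 = 58.1053.

58.11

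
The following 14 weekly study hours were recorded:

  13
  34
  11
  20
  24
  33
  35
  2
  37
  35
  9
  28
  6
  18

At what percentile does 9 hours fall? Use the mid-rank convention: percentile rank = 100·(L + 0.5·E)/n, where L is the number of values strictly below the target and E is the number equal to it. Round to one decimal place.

Sorted: 2, 6, 9, 11, 13, 18, 20, 24, 28, 33, 34, 35, 35, 37.
Count below 9: L = 2; count equal: E = 1; n = 14.
Percentile rank = 100·(2 + 0.5·1)/14 = 100·2.5/14 = 17.86.

17.9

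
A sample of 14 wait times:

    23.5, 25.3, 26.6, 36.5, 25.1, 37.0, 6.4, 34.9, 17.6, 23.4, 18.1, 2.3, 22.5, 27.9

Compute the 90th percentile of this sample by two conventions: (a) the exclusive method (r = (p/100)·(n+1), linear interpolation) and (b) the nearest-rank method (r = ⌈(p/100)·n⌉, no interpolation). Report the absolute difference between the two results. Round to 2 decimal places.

Sorted: 2.3, 6.4, 17.6, 18.1, 22.5, 23.4, 23.5, 25.1, 25.3, 26.6, 27.9, 34.9, 36.5, 37.0.
n = 14.
(a) r = 13.5; between ranks 13 (36.5) and 14 (37.0): 36.75.
(b) the nearest-rank method: rank 13 → 36.5.
|36.75 − 36.5| = 0.25.

0.25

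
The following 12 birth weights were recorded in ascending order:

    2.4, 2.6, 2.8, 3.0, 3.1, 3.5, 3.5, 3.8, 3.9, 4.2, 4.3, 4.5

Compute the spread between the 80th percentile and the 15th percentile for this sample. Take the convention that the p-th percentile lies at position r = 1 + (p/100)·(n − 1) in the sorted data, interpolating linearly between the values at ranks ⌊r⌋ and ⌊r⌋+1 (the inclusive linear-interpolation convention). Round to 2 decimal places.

n = 12.
P15: r = 2.65; ranks 2–3 are 2.6, 2.8; interpolating gives 2.73.
P80: r = 9.8; ranks 9–10 are 3.9, 4.2; interpolating gives 4.14.
Difference: 4.14 − 2.73 = 1.41.

1.41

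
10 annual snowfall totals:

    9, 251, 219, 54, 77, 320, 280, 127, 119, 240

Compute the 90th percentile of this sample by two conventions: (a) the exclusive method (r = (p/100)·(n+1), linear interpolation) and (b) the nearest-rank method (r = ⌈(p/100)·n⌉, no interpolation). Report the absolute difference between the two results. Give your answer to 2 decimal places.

Sorted: 9, 54, 77, 119, 127, 219, 240, 251, 280, 320.
n = 10.
(a) r = 9.9; between ranks 9 (280) and 10 (320): 316.
(b) the nearest-rank method: rank 9 → 280.
|316 − 280| = 36.

36.00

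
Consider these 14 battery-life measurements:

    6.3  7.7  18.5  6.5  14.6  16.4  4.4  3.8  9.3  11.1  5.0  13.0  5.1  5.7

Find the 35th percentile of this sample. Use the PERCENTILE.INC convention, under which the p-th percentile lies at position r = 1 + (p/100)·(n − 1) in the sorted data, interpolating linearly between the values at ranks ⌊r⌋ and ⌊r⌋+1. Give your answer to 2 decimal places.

Sorted: 3.8, 4.4, 5.0, 5.1, 5.7, 6.3, 6.5, 7.7, 9.3, 11.1, 13.0, 14.6, 16.4, 18.5.
n = 14.
r = 1 + (35/100)·(14 − 1) = 1 + 4.55 = 5.55.
Rank 5 is 5.7 and rank 6 is 6.3.
Interpolate: 5.7 + 0.55·(6.3 − 5.7) = 5.7 + 0.55·0.6 = 6.03.

6.03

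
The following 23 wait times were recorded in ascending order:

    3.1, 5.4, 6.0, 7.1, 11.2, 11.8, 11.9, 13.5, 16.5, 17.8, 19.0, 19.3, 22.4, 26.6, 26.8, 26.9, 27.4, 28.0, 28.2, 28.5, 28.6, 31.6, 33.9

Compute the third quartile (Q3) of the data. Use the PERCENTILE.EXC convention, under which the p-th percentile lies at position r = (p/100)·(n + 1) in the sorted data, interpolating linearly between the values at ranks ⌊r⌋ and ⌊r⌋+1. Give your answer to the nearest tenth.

n = 23.
r = (75/100)·(23 + 1) = 18.
r is an integer, so P75 is the value at rank 18: 28.0.

28.0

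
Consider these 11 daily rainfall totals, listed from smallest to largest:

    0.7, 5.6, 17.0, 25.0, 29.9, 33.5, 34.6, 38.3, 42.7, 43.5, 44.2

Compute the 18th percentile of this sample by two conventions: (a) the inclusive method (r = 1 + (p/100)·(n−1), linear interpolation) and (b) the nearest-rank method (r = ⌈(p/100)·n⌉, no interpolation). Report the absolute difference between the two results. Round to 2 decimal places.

n = 11.
(a) r = 2.8; between ranks 2 (5.6) and 3 (17.0): 14.72.
(b) the nearest-rank method: rank 2 → 5.6.
|14.72 − 5.6| = 9.12.

9.12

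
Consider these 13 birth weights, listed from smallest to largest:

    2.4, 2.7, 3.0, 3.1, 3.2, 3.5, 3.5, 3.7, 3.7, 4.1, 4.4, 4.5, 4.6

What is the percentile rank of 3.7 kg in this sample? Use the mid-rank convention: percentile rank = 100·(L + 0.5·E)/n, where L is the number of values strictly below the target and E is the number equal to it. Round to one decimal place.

61.5

Count below 3.7: L = 7; count equal: E = 2; n = 13.
Percentile rank = 100·(7 + 0.5·2)/13 = 100·8/13 = 61.54.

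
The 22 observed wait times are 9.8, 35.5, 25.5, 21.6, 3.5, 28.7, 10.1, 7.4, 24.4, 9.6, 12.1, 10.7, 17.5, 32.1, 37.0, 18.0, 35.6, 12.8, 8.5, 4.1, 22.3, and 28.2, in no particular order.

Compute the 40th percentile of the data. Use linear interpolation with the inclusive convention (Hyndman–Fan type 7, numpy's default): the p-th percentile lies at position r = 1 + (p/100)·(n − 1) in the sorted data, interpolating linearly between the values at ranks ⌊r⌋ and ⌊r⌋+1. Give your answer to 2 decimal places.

12.38

Sorted: 3.5, 4.1, 7.4, 8.5, 9.6, 9.8, 10.1, 10.7, 12.1, 12.8, 17.5, 18.0, 21.6, 22.3, 24.4, 25.5, 28.2, 28.7, 32.1, 35.5, 35.6, 37.0.
n = 22.
r = 1 + (40/100)·(22 − 1) = 1 + 8.4 = 9.4.
Rank 9 is 12.1 and rank 10 is 12.8.
Interpolate: 12.1 + 0.4·(12.8 − 12.1) = 12.1 + 0.4·0.7 = 12.38.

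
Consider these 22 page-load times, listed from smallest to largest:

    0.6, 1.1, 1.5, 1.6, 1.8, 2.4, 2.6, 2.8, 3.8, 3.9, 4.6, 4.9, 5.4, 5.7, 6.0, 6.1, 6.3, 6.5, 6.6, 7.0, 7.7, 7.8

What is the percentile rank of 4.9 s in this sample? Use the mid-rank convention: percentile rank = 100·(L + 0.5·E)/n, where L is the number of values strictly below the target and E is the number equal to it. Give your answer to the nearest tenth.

52.3

Count below 4.9: L = 11; count equal: E = 1; n = 22.
Percentile rank = 100·(11 + 0.5·1)/22 = 100·11.5/22 = 52.27.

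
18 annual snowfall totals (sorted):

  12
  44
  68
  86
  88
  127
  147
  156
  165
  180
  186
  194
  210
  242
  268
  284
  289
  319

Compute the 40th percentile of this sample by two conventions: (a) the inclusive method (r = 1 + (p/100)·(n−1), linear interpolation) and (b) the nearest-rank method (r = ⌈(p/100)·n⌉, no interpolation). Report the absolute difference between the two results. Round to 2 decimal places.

1.80

n = 18.
(a) r = 7.8; between ranks 7 (147) and 8 (156): 154.2.
(b) the nearest-rank method: rank 8 → 156.
|154.2 − 156| = 1.8.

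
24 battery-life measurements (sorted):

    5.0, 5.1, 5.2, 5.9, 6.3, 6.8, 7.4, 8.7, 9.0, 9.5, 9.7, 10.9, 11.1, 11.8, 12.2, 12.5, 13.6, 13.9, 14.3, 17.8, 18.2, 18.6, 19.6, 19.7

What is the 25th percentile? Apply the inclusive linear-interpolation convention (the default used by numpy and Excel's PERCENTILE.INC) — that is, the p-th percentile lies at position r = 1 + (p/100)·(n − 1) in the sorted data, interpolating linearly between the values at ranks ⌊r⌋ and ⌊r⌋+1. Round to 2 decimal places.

n = 24.
r = 1 + (25/100)·(24 − 1) = 1 + 5.75 = 6.75.
Rank 6 is 6.8 and rank 7 is 7.4.
Interpolate: 6.8 + 0.75·(7.4 − 6.8) = 6.8 + 0.75·0.6 = 7.25.

7.25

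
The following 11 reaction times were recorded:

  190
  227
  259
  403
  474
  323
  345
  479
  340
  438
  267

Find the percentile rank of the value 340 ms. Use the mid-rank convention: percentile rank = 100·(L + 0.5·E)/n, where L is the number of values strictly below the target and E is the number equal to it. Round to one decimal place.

Sorted: 190, 227, 259, 267, 323, 340, 345, 403, 438, 474, 479.
Count below 340: L = 5; count equal: E = 1; n = 11.
Percentile rank = 100·(5 + 0.5·1)/11 = 100·5.5/11 = 50.

50.0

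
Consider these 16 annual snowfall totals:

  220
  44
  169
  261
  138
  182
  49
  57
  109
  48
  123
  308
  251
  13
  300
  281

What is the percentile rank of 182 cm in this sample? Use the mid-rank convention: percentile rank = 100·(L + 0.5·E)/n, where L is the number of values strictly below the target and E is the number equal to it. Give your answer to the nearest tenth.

59.4

Sorted: 13, 44, 48, 49, 57, 109, 123, 138, 169, 182, 220, 251, 261, 281, 300, 308.
Count below 182: L = 9; count equal: E = 1; n = 16.
Percentile rank = 100·(9 + 0.5·1)/16 = 100·9.5/16 = 59.38.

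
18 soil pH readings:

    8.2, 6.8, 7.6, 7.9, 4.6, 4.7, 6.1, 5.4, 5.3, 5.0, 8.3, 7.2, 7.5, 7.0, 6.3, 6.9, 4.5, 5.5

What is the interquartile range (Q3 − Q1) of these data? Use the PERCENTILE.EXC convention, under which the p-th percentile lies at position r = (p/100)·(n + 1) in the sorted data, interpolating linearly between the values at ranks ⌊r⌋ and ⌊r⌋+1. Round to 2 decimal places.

Sorted: 4.5, 4.6, 4.7, 5.0, 5.3, 5.4, 5.5, 6.1, 6.3, 6.8, 6.9, 7.0, 7.2, 7.5, 7.6, 7.9, 8.2, 8.3.
n = 18.
P25: r = 4.75; ranks 4–5 are 5.0, 5.3; interpolating gives 5.225.
P75: r = 14.25; ranks 14–15 are 7.5, 7.6; interpolating gives 7.525.
Difference: 7.525 − 5.225 = 2.3.

2.30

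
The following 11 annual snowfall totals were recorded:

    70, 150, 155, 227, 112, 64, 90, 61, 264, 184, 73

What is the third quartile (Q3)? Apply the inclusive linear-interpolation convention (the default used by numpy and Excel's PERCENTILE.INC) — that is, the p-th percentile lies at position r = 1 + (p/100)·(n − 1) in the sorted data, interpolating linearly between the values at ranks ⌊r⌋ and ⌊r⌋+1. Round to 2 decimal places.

169.50

Sorted: 61, 64, 70, 73, 90, 112, 150, 155, 184, 227, 264.
n = 11.
r = 1 + (75/100)·(11 − 1) = 1 + 7.5 = 8.5.
Rank 8 is 155 and rank 9 is 184.
Interpolate: 155 + 0.5·(184 − 155) = 155 + 0.5·29 = 169.5.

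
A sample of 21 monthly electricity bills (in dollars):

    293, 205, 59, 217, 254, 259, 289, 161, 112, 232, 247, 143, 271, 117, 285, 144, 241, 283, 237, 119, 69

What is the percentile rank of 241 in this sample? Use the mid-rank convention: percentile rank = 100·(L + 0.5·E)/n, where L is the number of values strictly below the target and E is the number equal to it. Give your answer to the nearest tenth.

59.5

Sorted: 59, 69, 112, 117, 119, 143, 144, 161, 205, 217, 232, 237, 241, 247, 254, 259, 271, 283, 285, 289, 293.
Count below 241: L = 12; count equal: E = 1; n = 21.
Percentile rank = 100·(12 + 0.5·1)/21 = 100·12.5/21 = 59.52.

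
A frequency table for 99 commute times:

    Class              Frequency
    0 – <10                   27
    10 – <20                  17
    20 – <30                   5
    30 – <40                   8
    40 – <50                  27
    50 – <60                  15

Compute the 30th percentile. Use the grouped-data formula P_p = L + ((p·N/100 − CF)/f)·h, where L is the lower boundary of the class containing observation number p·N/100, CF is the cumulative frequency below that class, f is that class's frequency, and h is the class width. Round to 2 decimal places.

11.59

N = 99; target position k = 30/100 · 99 = 29.7.
Cumulative frequencies: 27, 44, 49, 57, 84, 99.
Observation 29.7 falls in the class 10 – <20.
L = 10, CF = 27, f = 17, h = 10.
P30 = 10 + ((29.7 − 27)/17)·10 = 10 + 1.58824 = 11.5882.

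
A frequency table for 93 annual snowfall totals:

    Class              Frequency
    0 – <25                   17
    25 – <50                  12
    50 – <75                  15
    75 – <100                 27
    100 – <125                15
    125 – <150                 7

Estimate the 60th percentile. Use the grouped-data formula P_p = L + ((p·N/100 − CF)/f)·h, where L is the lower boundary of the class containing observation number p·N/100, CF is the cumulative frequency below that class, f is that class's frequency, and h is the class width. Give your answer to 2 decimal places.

N = 93; target position k = 60/100 · 93 = 55.8.
Cumulative frequencies: 17, 29, 44, 71, 86, 93.
Observation 55.8 falls in the class 75 – <100.
L = 75, CF = 44, f = 27, h = 25.
P60 = 75 + ((55.8 − 44)/27)·25 = 75 + 10.9259 = 85.9259.

85.93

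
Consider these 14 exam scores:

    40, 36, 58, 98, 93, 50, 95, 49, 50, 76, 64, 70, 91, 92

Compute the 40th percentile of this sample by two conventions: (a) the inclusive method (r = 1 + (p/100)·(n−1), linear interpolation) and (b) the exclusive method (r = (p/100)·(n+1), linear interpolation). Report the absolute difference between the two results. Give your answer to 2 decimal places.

1.20

Sorted: 36, 40, 49, 50, 50, 58, 64, 70, 76, 91, 92, 93, 95, 98.
n = 14.
(a) r = 6.2; between ranks 6 (58) and 7 (64): 59.2.
(b) r = 6 → value at rank 6 = 58.
|59.2 − 58| = 1.2.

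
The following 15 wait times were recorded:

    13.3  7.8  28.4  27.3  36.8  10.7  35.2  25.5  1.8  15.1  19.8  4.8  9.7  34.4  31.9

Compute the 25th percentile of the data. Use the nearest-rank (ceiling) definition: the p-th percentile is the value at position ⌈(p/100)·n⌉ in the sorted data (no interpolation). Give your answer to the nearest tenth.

Sorted: 1.8, 4.8, 7.8, 9.7, 10.7, 13.3, 15.1, 19.8, 25.5, 27.3, 28.4, 31.9, 34.4, 35.2, 36.8.
n = 15.
Position = ⌈25/100 · 15⌉ = ⌈3.75⌉ = 4.
The value at rank 4 is 9.7.

9.7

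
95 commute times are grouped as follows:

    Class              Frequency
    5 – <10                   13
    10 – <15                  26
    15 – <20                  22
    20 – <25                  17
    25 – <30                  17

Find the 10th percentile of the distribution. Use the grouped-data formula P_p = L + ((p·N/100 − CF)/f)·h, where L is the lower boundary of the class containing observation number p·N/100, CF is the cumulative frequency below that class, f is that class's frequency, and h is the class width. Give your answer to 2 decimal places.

8.65

N = 95; target position k = 10/100 · 95 = 9.5.
Cumulative frequencies: 13, 39, 61, 78, 95.
Observation 9.5 falls in the class 5 – <10.
L = 5, CF = 0, f = 13, h = 5.
P10 = 5 + ((9.5 − 0)/13)·5 = 5 + 3.65385 = 8.65385.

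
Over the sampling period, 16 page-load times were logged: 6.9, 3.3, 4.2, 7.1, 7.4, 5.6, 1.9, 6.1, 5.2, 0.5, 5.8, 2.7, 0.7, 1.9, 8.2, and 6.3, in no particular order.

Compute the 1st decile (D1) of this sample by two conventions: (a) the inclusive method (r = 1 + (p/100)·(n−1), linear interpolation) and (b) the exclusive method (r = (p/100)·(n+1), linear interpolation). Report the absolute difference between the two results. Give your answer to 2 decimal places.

0.66

Sorted: 0.5, 0.7, 1.9, 1.9, 2.7, 3.3, 4.2, 5.2, 5.6, 5.8, 6.1, 6.3, 6.9, 7.1, 7.4, 8.2.
n = 16.
(a) r = 2.5; between ranks 2 (0.7) and 3 (1.9): 1.3.
(b) r = 1.7; between ranks 1 (0.5) and 2 (0.7): 0.64.
|1.3 − 0.64| = 0.66.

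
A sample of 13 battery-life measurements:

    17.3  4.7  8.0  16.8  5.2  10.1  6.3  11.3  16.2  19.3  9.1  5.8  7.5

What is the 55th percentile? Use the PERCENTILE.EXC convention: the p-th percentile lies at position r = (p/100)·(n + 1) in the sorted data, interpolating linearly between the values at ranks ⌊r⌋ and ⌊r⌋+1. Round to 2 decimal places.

Sorted: 4.7, 5.2, 5.8, 6.3, 7.5, 8.0, 9.1, 10.1, 11.3, 16.2, 16.8, 17.3, 19.3.
n = 13.
r = (55/100)·(13 + 1) = 7.7.
Rank 7 is 9.1 and rank 8 is 10.1.
Interpolate: 9.1 + 0.7·(10.1 − 9.1) = 9.1 + 0.7·1 = 9.8.

9.80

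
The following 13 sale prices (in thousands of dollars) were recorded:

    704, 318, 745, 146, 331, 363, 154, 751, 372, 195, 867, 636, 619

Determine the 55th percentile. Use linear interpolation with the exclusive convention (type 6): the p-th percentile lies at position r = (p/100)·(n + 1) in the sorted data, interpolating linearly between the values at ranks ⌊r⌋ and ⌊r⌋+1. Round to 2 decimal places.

Sorted: 146, 154, 195, 318, 331, 363, 372, 619, 636, 704, 745, 751, 867.
n = 13.
r = (55/100)·(13 + 1) = 7.7.
Rank 7 is 372 and rank 8 is 619.
Interpolate: 372 + 0.7·(619 − 372) = 372 + 0.7·247 = 544.9.

544.90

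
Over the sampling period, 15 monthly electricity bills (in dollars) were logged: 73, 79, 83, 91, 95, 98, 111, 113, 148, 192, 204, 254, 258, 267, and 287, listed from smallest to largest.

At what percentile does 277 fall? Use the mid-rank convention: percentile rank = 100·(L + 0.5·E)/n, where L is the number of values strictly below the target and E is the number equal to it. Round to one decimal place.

Count below 277: L = 14; count equal: E = 0; n = 15.
Percentile rank = 100·(14 + 0.5·0)/15 = 100·14/15 = 93.33.

93.3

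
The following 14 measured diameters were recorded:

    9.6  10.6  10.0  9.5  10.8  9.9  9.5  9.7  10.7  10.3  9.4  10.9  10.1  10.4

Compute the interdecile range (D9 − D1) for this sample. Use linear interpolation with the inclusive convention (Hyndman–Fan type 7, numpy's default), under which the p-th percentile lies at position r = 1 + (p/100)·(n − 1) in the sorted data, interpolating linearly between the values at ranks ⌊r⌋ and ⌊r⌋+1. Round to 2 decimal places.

1.27

Sorted: 9.4, 9.5, 9.5, 9.6, 9.7, 9.9, 10.0, 10.1, 10.3, 10.4, 10.6, 10.7, 10.8, 10.9.
n = 14.
P10: r = 2.3; ranks 2–3 are 9.5, 9.5; interpolating gives 9.5.
P90: r = 12.7; ranks 12–13 are 10.7, 10.8; interpolating gives 10.77.
Difference: 10.77 − 9.5 = 1.27.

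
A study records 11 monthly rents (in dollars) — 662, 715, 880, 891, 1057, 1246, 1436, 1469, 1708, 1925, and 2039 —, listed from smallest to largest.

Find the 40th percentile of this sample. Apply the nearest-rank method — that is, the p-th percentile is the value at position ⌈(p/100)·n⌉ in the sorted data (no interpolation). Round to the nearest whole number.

1057

n = 11.
Position = ⌈40/100 · 11⌉ = ⌈4.4⌉ = 5.
The value at rank 5 is 1057.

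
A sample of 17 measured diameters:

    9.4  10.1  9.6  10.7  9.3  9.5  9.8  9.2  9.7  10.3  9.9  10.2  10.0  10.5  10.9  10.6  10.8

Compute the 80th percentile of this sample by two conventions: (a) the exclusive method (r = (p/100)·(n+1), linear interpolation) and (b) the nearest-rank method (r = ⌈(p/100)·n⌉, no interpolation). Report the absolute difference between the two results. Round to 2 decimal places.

0.04

Sorted: 9.2, 9.3, 9.4, 9.5, 9.6, 9.7, 9.8, 9.9, 10.0, 10.1, 10.2, 10.3, 10.5, 10.6, 10.7, 10.8, 10.9.
n = 17.
(a) r = 14.4; between ranks 14 (10.6) and 15 (10.7): 10.64.
(b) the nearest-rank method: rank 14 → 10.6.
|10.64 − 10.6| = 0.04.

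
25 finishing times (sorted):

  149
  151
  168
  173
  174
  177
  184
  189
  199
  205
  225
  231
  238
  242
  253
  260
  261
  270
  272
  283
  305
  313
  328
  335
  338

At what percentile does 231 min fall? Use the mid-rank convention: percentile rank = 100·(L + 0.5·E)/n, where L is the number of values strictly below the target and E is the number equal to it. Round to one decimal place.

46.0

Count below 231: L = 11; count equal: E = 1; n = 25.
Percentile rank = 100·(11 + 0.5·1)/25 = 100·11.5/25 = 46.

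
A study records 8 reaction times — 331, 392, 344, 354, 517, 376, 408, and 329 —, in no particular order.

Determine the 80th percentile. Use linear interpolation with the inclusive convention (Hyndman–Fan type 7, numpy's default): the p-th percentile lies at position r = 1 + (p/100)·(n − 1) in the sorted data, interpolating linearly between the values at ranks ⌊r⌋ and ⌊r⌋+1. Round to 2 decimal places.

401.60

Sorted: 329, 331, 344, 354, 376, 392, 408, 517.
n = 8.
r = 1 + (80/100)·(8 − 1) = 1 + 5.6 = 6.6.
Rank 6 is 392 and rank 7 is 408.
Interpolate: 392 + 0.6·(408 − 392) = 392 + 0.6·16 = 401.6.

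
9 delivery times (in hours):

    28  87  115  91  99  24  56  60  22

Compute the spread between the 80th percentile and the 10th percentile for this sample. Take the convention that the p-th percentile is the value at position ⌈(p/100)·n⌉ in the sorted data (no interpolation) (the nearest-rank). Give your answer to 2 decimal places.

Sorted: 22, 24, 28, 56, 60, 87, 91, 99, 115.
n = 9.
P10: rank ⌈10/100·9⌉ = 1 → 22.
P80: rank ⌈80/100·9⌉ = 8 → 99.
Difference: 99 − 22 = 77.

77.00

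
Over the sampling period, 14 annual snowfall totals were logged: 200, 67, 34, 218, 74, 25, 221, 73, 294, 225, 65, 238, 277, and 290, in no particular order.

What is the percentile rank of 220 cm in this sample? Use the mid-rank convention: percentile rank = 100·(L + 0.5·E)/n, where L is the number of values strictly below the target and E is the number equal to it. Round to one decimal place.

Sorted: 25, 34, 65, 67, 73, 74, 200, 218, 221, 225, 238, 277, 290, 294.
Count below 220: L = 8; count equal: E = 0; n = 14.
Percentile rank = 100·(8 + 0.5·0)/14 = 100·8/14 = 57.14.

57.1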